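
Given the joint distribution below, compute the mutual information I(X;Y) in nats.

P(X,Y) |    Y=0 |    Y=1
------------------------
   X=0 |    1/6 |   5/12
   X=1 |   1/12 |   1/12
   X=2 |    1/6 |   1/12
0.0555 nats

Mutual information: I(X;Y) = H(X) + H(Y) - H(X,Y)

Marginals:
P(X) = (7/12, 1/6, 1/4), H(X) = 0.9596 nats
P(Y) = (5/12, 7/12), H(Y) = 0.6792 nats

Joint entropy: H(X,Y) = 1.5833 nats

I(X;Y) = 0.9596 + 0.6792 - 1.5833 = 0.0555 nats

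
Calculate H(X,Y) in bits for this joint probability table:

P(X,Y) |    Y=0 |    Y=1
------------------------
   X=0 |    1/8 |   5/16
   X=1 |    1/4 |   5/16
1.9238 bits

Joint entropy is H(X,Y) = -Σ_{x,y} p(x,y) log p(x,y).

Summing over all non-zero entries:
H(X,Y) = -[1/8·log_2(1/8) + 5/16·log_2(5/16) + 1/4·log_2(1/4) + 5/16·log_2(5/16)]
H(X,Y) = 1.9238 bits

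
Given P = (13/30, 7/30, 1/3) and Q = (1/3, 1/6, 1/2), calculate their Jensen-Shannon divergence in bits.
0.0208 bits

Jensen-Shannon divergence is:
JSD(P||Q) = 0.5 × D_KL(P||M) + 0.5 × D_KL(Q||M)
where M = 0.5 × (P + Q) is the mixture distribution.

M = 0.5 × (13/30, 7/30, 1/3) + 0.5 × (1/3, 1/6, 1/2) = (0.383333, 1/5, 5/12)

D_KL(P||M) = 0.0212 bits
D_KL(Q||M) = 0.0205 bits

JSD(P||Q) = 0.5 × 0.0212 + 0.5 × 0.0205 = 0.0208 bits

Unlike KL divergence, JSD is symmetric and bounded: 0 ≤ JSD ≤ log(2).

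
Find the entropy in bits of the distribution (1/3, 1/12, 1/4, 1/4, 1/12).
2.1258 bits

Shannon entropy is H(X) = -Σ p(x) log p(x).

For P = (1/3, 1/12, 1/4, 1/4, 1/12):
H = -1/3 × log_2(1/3) -1/12 × log_2(1/12) -1/4 × log_2(1/4) -1/4 × log_2(1/4) -1/12 × log_2(1/12)
H = 2.1258 bits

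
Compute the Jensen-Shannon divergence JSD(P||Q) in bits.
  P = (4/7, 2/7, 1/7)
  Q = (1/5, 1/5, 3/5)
0.1818 bits

Jensen-Shannon divergence is:
JSD(P||Q) = 0.5 × D_KL(P||M) + 0.5 × D_KL(Q||M)
where M = 0.5 × (P + Q) is the mixture distribution.

M = 0.5 × (4/7, 2/7, 1/7) + 0.5 × (1/5, 1/5, 3/5) = (0.385714, 0.242857, 13/35)

D_KL(P||M) = 0.1941 bits
D_KL(Q||M) = 0.1696 bits

JSD(P||Q) = 0.5 × 0.1941 + 0.5 × 0.1696 = 0.1818 bits

Unlike KL divergence, JSD is symmetric and bounded: 0 ≤ JSD ≤ log(2).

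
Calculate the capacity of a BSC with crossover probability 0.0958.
0.5445 bits

For a binary symmetric channel (BSC) with error probability p:
Capacity C = 1 - H(p) bits per symbol

where H(p) = -p log₂(p) - (1-p) log₂(1-p) is the binary entropy function.

H(0.0958) = 0.4555 bits
C = 1 - 0.4555 = 0.5445 bits per symbol

This means we can reliably transmit up to 0.5445 bits of information per channel use.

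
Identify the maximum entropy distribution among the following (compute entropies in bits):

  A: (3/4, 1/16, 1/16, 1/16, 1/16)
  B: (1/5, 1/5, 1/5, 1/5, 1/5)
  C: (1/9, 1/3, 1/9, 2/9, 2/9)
B

For a discrete distribution over n outcomes, entropy is maximized by the uniform distribution.

Computing entropies:
H(A) = 1.3113 bits
H(B) = 2.3219 bits
H(C) = 2.1972 bits

The uniform distribution (where all probabilities equal 1/5) achieves the maximum entropy of log_2(5) = 2.3219 bits.

Distribution B has the highest entropy.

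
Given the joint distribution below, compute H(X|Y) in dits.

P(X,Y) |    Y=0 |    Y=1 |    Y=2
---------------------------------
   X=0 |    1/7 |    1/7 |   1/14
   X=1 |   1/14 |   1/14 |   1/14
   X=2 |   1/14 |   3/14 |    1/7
0.4463 dits

Using the chain rule: H(X|Y) = H(X,Y) - H(Y)

First, compute H(X,Y) = 0.9149 dits

Marginal P(Y) = (2/7, 3/7, 2/7)
H(Y) = 0.4686 dits

H(X|Y) = H(X,Y) - H(Y) = 0.9149 - 0.4686 = 0.4463 dits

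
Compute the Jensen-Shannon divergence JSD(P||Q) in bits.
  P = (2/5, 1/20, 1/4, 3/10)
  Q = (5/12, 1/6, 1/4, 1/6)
0.0380 bits

Jensen-Shannon divergence is:
JSD(P||Q) = 0.5 × D_KL(P||M) + 0.5 × D_KL(Q||M)
where M = 0.5 × (P + Q) is the mixture distribution.

M = 0.5 × (2/5, 1/20, 1/4, 3/10) + 0.5 × (5/12, 1/6, 1/4, 1/6) = (0.408333, 0.108333, 1/4, 7/30)

D_KL(P||M) = 0.0411 bits
D_KL(Q||M) = 0.0348 bits

JSD(P||Q) = 0.5 × 0.0411 + 0.5 × 0.0348 = 0.0380 bits

Unlike KL divergence, JSD is symmetric and bounded: 0 ≤ JSD ≤ log(2).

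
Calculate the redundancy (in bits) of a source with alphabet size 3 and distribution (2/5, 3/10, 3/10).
0.0140 bits

Redundancy measures how far a source is from maximum entropy:
R = H_max - H(X)

Maximum entropy for 3 symbols: H_max = log_2(3) = 1.5850 bits
Actual entropy: H(X) = 1.5710 bits
Redundancy: R = 1.5850 - 1.5710 = 0.0140 bits

This redundancy represents potential for compression: the source could be compressed by 0.0140 bits per symbol.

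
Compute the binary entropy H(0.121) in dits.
0.1602 dits

The binary entropy function is:
H(p) = -p log(p) - (1-p) log(1-p)

H(0.121) = -0.121 × log_10(0.121) - 0.879 × log_10(0.879)
H(0.121) = 0.1602 dits

Note: Binary entropy is maximized at p=0.5 (H=1 bit) and minimized at p=0 or p=1 (H=0).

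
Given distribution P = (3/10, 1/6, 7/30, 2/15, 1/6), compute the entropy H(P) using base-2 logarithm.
2.2602 bits

Shannon entropy is H(X) = -Σ p(x) log p(x).

For P = (3/10, 1/6, 7/30, 2/15, 1/6):
H = -3/10 × log_2(3/10) -1/6 × log_2(1/6) -7/30 × log_2(7/30) -2/15 × log_2(2/15) -1/6 × log_2(1/6)
H = 2.2602 bits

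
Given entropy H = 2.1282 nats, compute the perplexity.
8.3997

Perplexity is e^H (or exp(H) for natural log).

H = 2.1282 nats
Perplexity = e^2.1282 = 8.3997

Interpretation: The model's uncertainty is equivalent to choosing uniformly among 8.4 options.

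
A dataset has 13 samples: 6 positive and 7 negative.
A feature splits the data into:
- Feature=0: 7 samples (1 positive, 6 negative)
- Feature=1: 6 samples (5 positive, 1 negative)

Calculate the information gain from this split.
0.3771 bits

Information Gain = H(Y) - H(Y|Feature)

Before split:
P(positive) = 6/13 = 0.4615
H(Y) = 0.9957 bits

After split:
Feature=0: H = 0.5917 bits (weight = 7/13)
Feature=1: H = 0.6500 bits (weight = 6/13)
H(Y|Feature) = (7/13)×0.5917 + (6/13)×0.6500 = 0.6186 bits

Information Gain = 0.9957 - 0.6186 = 0.3771 bits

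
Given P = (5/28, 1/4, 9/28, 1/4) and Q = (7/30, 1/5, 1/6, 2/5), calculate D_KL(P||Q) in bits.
0.1466 bits

KL divergence: D_KL(P||Q) = Σ p(x) log(p(x)/q(x))

Computing term by term:
  x=0: 5/28 × log_2[(5/28)/(7/30)] = 5/28 × -0.3859 = -0.0689
  x=1: 1/4 × log_2[(1/4)/(1/5)] = 1/4 × 0.3219 = 0.0805
  x=2: 9/28 × log_2[(9/28)/(1/6)] = 9/28 × 0.9475 = 0.3046
  x=3: 1/4 × log_2[(1/4)/(2/5)] = 1/4 × -0.6781 = -0.1695

D_KL(P||Q) = 0.1466 bits

Note: KL divergence is always non-negative and equals 0 iff P = Q.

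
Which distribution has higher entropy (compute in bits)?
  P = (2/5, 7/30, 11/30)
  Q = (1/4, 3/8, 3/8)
Q

Computing entropies in bits:
H(P) = 1.5494
H(Q) = 1.5613

Distribution Q has higher entropy.

Intuition: The distribution closer to uniform (more spread out) has higher entropy.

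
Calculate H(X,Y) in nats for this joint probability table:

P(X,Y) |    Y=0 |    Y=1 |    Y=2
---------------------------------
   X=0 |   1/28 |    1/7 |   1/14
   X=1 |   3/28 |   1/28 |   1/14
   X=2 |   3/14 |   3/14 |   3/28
2.0318 nats

Joint entropy is H(X,Y) = -Σ_{x,y} p(x,y) log p(x,y).

Summing over all non-zero entries:
H(X,Y) = -[1/28·log_e(1/28) + 1/7·log_e(1/7) + 1/14·log_e(1/14) + 3/28·log_e(3/28) + 1/28·log_e(1/28) + 1/14·log_e(1/14) + 3/14·log_e(3/14) + 3/14·log_e(3/14) + 3/28·log_e(3/28)]
H(X,Y) = 2.0318 nats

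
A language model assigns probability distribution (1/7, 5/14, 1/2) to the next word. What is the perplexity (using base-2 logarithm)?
2.6974

Perplexity is 2^H (or exp(H) for natural log).

First, H = -Σ p log p = 1.4316 bits
Perplexity = 2^1.4316 = 2.6974

Interpretation: The model's uncertainty is equivalent to choosing uniformly among 2.7 options.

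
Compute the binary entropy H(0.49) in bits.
0.9997 bits

The binary entropy function is:
H(p) = -p log(p) - (1-p) log(1-p)

H(0.49) = -0.49 × log_2(0.49) - 0.51 × log_2(0.51)
H(0.49) = 0.9997 bits

Note: Binary entropy is maximized at p=0.5 (H=1 bit) and minimized at p=0 or p=1 (H=0).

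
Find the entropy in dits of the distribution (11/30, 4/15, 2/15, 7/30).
0.5770 dits

Shannon entropy is H(X) = -Σ p(x) log p(x).

For P = (11/30, 4/15, 2/15, 7/30):
H = -11/30 × log_10(11/30) -4/15 × log_10(4/15) -2/15 × log_10(2/15) -7/30 × log_10(7/30)
H = 0.5770 dits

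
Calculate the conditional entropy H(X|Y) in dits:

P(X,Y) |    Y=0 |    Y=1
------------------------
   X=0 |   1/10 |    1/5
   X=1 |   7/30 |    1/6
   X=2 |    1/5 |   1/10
0.4567 dits

Using the chain rule: H(X|Y) = H(X,Y) - H(Y)

First, compute H(X,Y) = 0.7568 dits

Marginal P(Y) = (8/15, 7/15)
H(Y) = 0.3001 dits

H(X|Y) = H(X,Y) - H(Y) = 0.7568 - 0.3001 = 0.4567 dits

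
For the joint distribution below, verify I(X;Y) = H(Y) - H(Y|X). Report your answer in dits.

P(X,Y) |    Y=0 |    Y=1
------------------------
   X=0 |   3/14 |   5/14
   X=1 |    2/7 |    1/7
I(X;Y) = 0.0184 dits

Mutual information has multiple equivalent forms:
- I(X;Y) = H(X) - H(X|Y)
- I(X;Y) = H(Y) - H(Y|X)
- I(X;Y) = H(X) + H(Y) - H(X,Y)

Computing all quantities:
H(X) = 0.2966, H(Y) = 0.3010, H(X,Y) = 0.5792
H(X|Y) = 0.2782, H(Y|X) = 0.2827

Verification:
H(X) - H(X|Y) = 0.2966 - 0.2782 = 0.0184
H(Y) - H(Y|X) = 0.3010 - 0.2827 = 0.0184
H(X) + H(Y) - H(X,Y) = 0.2966 + 0.3010 - 0.5792 = 0.0184

All forms give I(X;Y) = 0.0184 dits. ✓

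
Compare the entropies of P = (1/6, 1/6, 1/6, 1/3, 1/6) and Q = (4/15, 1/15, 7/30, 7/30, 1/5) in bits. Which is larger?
P

Computing entropies in bits:
H(P) = 2.2516
H(Q) = 2.2131

Distribution P has higher entropy.

Intuition: The distribution closer to uniform (more spread out) has higher entropy.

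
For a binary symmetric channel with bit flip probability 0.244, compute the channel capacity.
0.1984 bits

For a binary symmetric channel (BSC) with error probability p:
Capacity C = 1 - H(p) bits per symbol

where H(p) = -p log₂(p) - (1-p) log₂(1-p) is the binary entropy function.

H(0.244) = 0.8016 bits
C = 1 - 0.8016 = 0.1984 bits per symbol

This means we can reliably transmit up to 0.1984 bits of information per channel use.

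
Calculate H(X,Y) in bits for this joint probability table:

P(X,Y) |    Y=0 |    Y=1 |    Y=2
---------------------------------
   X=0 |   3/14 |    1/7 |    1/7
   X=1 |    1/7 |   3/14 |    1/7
2.5567 bits

Joint entropy is H(X,Y) = -Σ_{x,y} p(x,y) log p(x,y).

Summing over all non-zero entries:
H(X,Y) = -[3/14·log_2(3/14) + 1/7·log_2(1/7) + 1/7·log_2(1/7) + 1/7·log_2(1/7) + 3/14·log_2(3/14) + 1/7·log_2(1/7)]
H(X,Y) = 2.5567 bits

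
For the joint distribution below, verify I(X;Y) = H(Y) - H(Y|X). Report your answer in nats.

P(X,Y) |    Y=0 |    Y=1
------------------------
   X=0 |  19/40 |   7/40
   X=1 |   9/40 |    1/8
I(X;Y) = 0.0041 nats

Mutual information has multiple equivalent forms:
- I(X;Y) = H(X) - H(X|Y)
- I(X;Y) = H(Y) - H(Y|X)
- I(X;Y) = H(X) + H(Y) - H(X,Y)

Computing all quantities:
H(X) = 0.6474, H(Y) = 0.6109, H(X,Y) = 1.2542
H(X|Y) = 0.6433, H(Y|X) = 0.6067

Verification:
H(X) - H(X|Y) = 0.6474 - 0.6433 = 0.0041
H(Y) - H(Y|X) = 0.6109 - 0.6067 = 0.0041
H(X) + H(Y) - H(X,Y) = 0.6474 + 0.6109 - 1.2542 = 0.0041

All forms give I(X;Y) = 0.0041 nats. ✓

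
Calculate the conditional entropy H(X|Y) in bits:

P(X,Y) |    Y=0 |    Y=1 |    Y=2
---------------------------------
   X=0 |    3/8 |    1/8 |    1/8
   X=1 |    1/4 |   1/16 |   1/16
0.9512 bits

Using the chain rule: H(X|Y) = H(X,Y) - H(Y)

First, compute H(X,Y) = 2.2806 bits

Marginal P(Y) = (5/8, 3/16, 3/16)
H(Y) = 1.3294 bits

H(X|Y) = H(X,Y) - H(Y) = 2.2806 - 1.3294 = 0.9512 bits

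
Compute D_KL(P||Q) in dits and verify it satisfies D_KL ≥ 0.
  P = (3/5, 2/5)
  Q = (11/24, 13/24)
0.0175 dits

KL divergence satisfies the Gibbs inequality: D_KL(P||Q) ≥ 0 for all distributions P, Q.

D_KL(P||Q) = Σ p(x) log(p(x)/q(x))
Term by term:
  x=0: 3/5 × log_10[(3/5)/(11/24)] = 0.0702
  x=1: 2/5 × log_10[(2/5)/(13/24)] = -0.0527
D_KL(P||Q) = 0.0175 dits

D_KL(P||Q) = 0.0175 ≥ 0 ✓

This non-negativity is a fundamental property: relative entropy cannot be negative because it measures how different Q is from P.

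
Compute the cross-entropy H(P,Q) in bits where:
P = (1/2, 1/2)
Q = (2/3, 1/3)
1.0850 bits

Cross-entropy: H(P,Q) = -Σ p(x) log q(x)

Alternatively: H(P,Q) = H(P) + D_KL(P||Q)
H(P) = 1.0000 bits
D_KL(P||Q) = 0.0850 bits

H(P,Q) = 1.0000 + 0.0850 = 1.0850 bits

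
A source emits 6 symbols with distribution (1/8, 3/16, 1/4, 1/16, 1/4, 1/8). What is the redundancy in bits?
0.1321 bits

Redundancy measures how far a source is from maximum entropy:
R = H_max - H(X)

Maximum entropy for 6 symbols: H_max = log_2(6) = 2.5850 bits
Actual entropy: H(X) = 2.4528 bits
Redundancy: R = 2.5850 - 2.4528 = 0.1321 bits

This redundancy represents potential for compression: the source could be compressed by 0.1321 bits per symbol.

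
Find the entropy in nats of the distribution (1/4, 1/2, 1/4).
1.0397 nats

Shannon entropy is H(X) = -Σ p(x) log p(x).

For P = (1/4, 1/2, 1/4):
H = -1/4 × log_e(1/4) -1/2 × log_e(1/2) -1/4 × log_e(1/4)
H = 1.0397 nats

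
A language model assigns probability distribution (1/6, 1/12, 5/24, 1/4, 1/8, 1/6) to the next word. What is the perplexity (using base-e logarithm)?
5.6838

Perplexity is e^H (or exp(H) for natural log).

First, H = -Σ p log p = 1.7376 nats
Perplexity = e^1.7376 = 5.6838

Interpretation: The model's uncertainty is equivalent to choosing uniformly among 5.7 options.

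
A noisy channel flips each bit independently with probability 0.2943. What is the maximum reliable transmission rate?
0.1258 bits

For a binary symmetric channel (BSC) with error probability p:
Capacity C = 1 - H(p) bits per symbol

where H(p) = -p log₂(p) - (1-p) log₂(1-p) is the binary entropy function.

H(0.2943) = 0.8742 bits
C = 1 - 0.8742 = 0.1258 bits per symbol

This means we can reliably transmit up to 0.1258 bits of information per channel use.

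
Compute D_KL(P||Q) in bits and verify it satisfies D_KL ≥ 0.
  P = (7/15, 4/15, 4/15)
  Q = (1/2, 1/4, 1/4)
0.0032 bits

KL divergence satisfies the Gibbs inequality: D_KL(P||Q) ≥ 0 for all distributions P, Q.

D_KL(P||Q) = Σ p(x) log(p(x)/q(x))
Term by term:
  x=0: 7/15 × log_2[(7/15)/(1/2)] = -0.0464
  x=1: 4/15 × log_2[(4/15)/(1/4)] = 0.0248
  x=2: 4/15 × log_2[(4/15)/(1/4)] = 0.0248
D_KL(P||Q) = 0.0032 bits

D_KL(P||Q) = 0.0032 ≥ 0 ✓

This non-negativity is a fundamental property: relative entropy cannot be negative because it measures how different Q is from P.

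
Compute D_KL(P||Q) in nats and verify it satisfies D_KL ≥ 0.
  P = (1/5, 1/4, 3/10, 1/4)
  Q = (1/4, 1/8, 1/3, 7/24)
0.0585 nats

KL divergence satisfies the Gibbs inequality: D_KL(P||Q) ≥ 0 for all distributions P, Q.

D_KL(P||Q) = Σ p(x) log(p(x)/q(x))
Term by term:
  x=0: 1/5 × log_e[(1/5)/(1/4)] = -0.0446
  x=1: 1/4 × log_e[(1/4)/(1/8)] = 0.1733
  x=2: 3/10 × log_e[(3/10)/(1/3)] = -0.0316
  x=3: 1/4 × log_e[(1/4)/(7/24)] = -0.0385
D_KL(P||Q) = 0.0585 nats

D_KL(P||Q) = 0.0585 ≥ 0 ✓

This non-negativity is a fundamental property: relative entropy cannot be negative because it measures how different Q is from P.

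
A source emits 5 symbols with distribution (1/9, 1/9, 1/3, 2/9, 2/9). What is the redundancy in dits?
0.0376 dits

Redundancy measures how far a source is from maximum entropy:
R = H_max - H(X)

Maximum entropy for 5 symbols: H_max = log_10(5) = 0.6990 dits
Actual entropy: H(X) = 0.6614 dits
Redundancy: R = 0.6990 - 0.6614 = 0.0376 dits

This redundancy represents potential for compression: the source could be compressed by 0.0376 dits per symbol.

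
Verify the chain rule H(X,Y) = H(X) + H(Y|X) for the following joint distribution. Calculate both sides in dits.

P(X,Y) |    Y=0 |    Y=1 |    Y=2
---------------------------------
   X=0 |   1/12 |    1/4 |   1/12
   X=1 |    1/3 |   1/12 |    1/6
H(X,Y) = 0.7090, H(X) = 0.2950, H(Y|X) = 0.4141 (all in dits)

Chain rule: H(X,Y) = H(X) + H(Y|X)

Left side — joint entropy directly:
H(X,Y) = -Σ p(x,y) log p(x,y) = 0.7090 dits

Right side — compute H(Y|X) from the conditional distributions:
P(X) = (5/12, 7/12), so H(X) = 0.2950 dits
H(Y|X) = Σ_x P(X=x) · H(Y|X=x):
  P(Y|X=0) = (1/5, 3/5, 1/5), H(Y|X=0) = 0.4127, weight P(X=0) = 5/12
  P(Y|X=1) = (4/7, 1/7, 2/7), H(Y|X=1) = 0.4151, weight P(X=1) = 7/12
H(Y|X) = 0.4141 dits

H(X) + H(Y|X) = 0.2950 + 0.4141 = 0.7090 dits

Both sides equal 0.7090 dits. ✓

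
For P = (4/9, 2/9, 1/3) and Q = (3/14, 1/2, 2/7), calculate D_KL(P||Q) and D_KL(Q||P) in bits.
D_KL(P||Q) = 0.2819, D_KL(Q||P) = 0.2959

KL divergence is not symmetric: D_KL(P||Q) ≠ D_KL(Q||P) in general.

D_KL(P||Q) = 0.2819 bits
D_KL(Q||P) = 0.2959 bits

No, they are not equal!

This asymmetry is why KL divergence is not a true distance metric.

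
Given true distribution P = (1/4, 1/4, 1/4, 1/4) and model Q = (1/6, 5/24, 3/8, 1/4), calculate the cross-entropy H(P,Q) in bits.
2.0658 bits

Cross-entropy: H(P,Q) = -Σ p(x) log q(x)

Alternatively: H(P,Q) = H(P) + D_KL(P||Q)
H(P) = 2.0000 bits
D_KL(P||Q) = 0.0658 bits

H(P,Q) = 2.0000 + 0.0658 = 2.0658 bits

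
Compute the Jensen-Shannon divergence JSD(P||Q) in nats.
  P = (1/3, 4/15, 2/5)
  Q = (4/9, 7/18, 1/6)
0.0345 nats

Jensen-Shannon divergence is:
JSD(P||Q) = 0.5 × D_KL(P||M) + 0.5 × D_KL(Q||M)
where M = 0.5 × (P + Q) is the mixture distribution.

M = 0.5 × (1/3, 4/15, 2/5) + 0.5 × (4/9, 7/18, 1/6) = (7/18, 0.327778, 0.283333)

D_KL(P||M) = 0.0315 nats
D_KL(Q||M) = 0.0374 nats

JSD(P||Q) = 0.5 × 0.0315 + 0.5 × 0.0374 = 0.0345 nats

Unlike KL divergence, JSD is symmetric and bounded: 0 ≤ JSD ≤ log(2).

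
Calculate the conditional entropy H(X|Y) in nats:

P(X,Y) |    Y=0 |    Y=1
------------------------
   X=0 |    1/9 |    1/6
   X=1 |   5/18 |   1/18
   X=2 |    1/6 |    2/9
1.0051 nats

Using the chain rule: H(X|Y) = H(X,Y) - H(Y)

First, compute H(X,Y) = 1.6920 nats

Marginal P(Y) = (5/9, 4/9)
H(Y) = 0.6870 nats

H(X|Y) = H(X,Y) - H(Y) = 1.6920 - 0.6870 = 1.0051 nats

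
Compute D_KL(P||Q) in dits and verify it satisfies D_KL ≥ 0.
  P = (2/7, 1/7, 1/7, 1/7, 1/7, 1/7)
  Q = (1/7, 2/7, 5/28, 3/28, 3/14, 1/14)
0.0649 dits

KL divergence satisfies the Gibbs inequality: D_KL(P||Q) ≥ 0 for all distributions P, Q.

D_KL(P||Q) = Σ p(x) log(p(x)/q(x))
Term by term:
  x=0: 2/7 × log_10[(2/7)/(1/7)] = 0.0860
  x=1: 1/7 × log_10[(1/7)/(2/7)] = -0.0430
  x=2: 1/7 × log_10[(1/7)/(5/28)] = -0.0138
  x=3: 1/7 × log_10[(1/7)/(3/28)] = 0.0178
  x=4: 1/7 × log_10[(1/7)/(3/14)] = -0.0252
  x=5: 1/7 × log_10[(1/7)/(1/14)] = 0.0430
D_KL(P||Q) = 0.0649 dits

D_KL(P||Q) = 0.0649 ≥ 0 ✓

This non-negativity is a fundamental property: relative entropy cannot be negative because it measures how different Q is from P.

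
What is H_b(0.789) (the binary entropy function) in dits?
0.2238 dits

The binary entropy function is:
H(p) = -p log(p) - (1-p) log(1-p)

H(0.789) = -0.789 × log_10(0.789) - 0.211 × log_10(0.211)
H(0.789) = 0.2238 dits

Note: Binary entropy is maximized at p=0.5 (H=1 bit) and minimized at p=0 or p=1 (H=0).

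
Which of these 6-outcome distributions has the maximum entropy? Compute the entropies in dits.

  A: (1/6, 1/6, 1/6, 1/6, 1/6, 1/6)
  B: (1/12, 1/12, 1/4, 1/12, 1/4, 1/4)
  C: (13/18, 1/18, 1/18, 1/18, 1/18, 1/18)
A

For a discrete distribution over n outcomes, entropy is maximized by the uniform distribution.

Computing entropies:
H(A) = 0.7782 dits
H(B) = 0.7213 dits
H(C) = 0.4508 dits

The uniform distribution (where all probabilities equal 1/6) achieves the maximum entropy of log_10(6) = 0.7782 dits.

Distribution A has the highest entropy.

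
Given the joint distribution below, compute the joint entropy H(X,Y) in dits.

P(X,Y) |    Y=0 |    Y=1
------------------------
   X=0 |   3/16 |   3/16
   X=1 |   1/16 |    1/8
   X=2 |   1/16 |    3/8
0.6958 dits

Joint entropy is H(X,Y) = -Σ_{x,y} p(x,y) log p(x,y).

Summing over all non-zero entries:
H(X,Y) = -[3/16·log_10(3/16) + 3/16·log_10(3/16) + 1/16·log_10(1/16) + 1/8·log_10(1/8) + 1/16·log_10(1/16) + 3/8·log_10(3/8)]
H(X,Y) = 0.6958 dits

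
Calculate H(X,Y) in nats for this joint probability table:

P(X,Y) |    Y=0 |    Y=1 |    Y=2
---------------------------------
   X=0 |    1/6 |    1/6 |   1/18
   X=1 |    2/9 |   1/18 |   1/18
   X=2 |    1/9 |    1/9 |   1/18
2.0621 nats

Joint entropy is H(X,Y) = -Σ_{x,y} p(x,y) log p(x,y).

Summing over all non-zero entries:
H(X,Y) = -[1/6·log_e(1/6) + 1/6·log_e(1/6) + 1/18·log_e(1/18) + 2/9·log_e(2/9) + 1/18·log_e(1/18) + 1/18·log_e(1/18) + 1/9·log_e(1/9) + 1/9·log_e(1/9) + 1/18·log_e(1/18)]
H(X,Y) = 2.0621 nats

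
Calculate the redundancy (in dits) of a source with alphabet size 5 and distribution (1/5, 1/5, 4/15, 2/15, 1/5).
0.0098 dits

Redundancy measures how far a source is from maximum entropy:
R = H_max - H(X)

Maximum entropy for 5 symbols: H_max = log_10(5) = 0.6990 dits
Actual entropy: H(X) = 0.6891 dits
Redundancy: R = 0.6990 - 0.6891 = 0.0098 dits

This redundancy represents potential for compression: the source could be compressed by 0.0098 dits per symbol.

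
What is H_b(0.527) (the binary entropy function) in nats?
0.6917 nats

The binary entropy function is:
H(p) = -p log(p) - (1-p) log(1-p)

H(0.527) = -0.527 × log_e(0.527) - 0.473 × log_e(0.473)
H(0.527) = 0.6917 nats

Note: Binary entropy is maximized at p=0.5 (H=1 bit) and minimized at p=0 or p=1 (H=0).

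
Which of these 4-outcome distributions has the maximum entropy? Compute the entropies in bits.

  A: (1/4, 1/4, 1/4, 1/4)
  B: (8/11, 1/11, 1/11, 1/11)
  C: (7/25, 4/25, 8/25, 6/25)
A

For a discrete distribution over n outcomes, entropy is maximized by the uniform distribution.

Computing entropies:
H(A) = 2.0000 bits
H(B) = 1.2776 bits
H(C) = 1.9574 bits

The uniform distribution (where all probabilities equal 1/4) achieves the maximum entropy of log_2(4) = 2.0000 bits.

Distribution A has the highest entropy.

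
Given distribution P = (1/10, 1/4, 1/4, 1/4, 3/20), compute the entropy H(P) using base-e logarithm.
1.5545 nats

Shannon entropy is H(X) = -Σ p(x) log p(x).

For P = (1/10, 1/4, 1/4, 1/4, 3/20):
H = -1/10 × log_e(1/10) -1/4 × log_e(1/4) -1/4 × log_e(1/4) -1/4 × log_e(1/4) -3/20 × log_e(3/20)
H = 1.5545 nats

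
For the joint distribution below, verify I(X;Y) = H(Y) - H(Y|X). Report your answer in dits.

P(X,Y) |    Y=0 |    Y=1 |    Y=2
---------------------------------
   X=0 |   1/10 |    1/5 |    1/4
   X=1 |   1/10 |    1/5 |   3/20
I(X;Y) = 0.0033 dits

Mutual information has multiple equivalent forms:
- I(X;Y) = H(X) - H(X|Y)
- I(X;Y) = H(Y) - H(Y|X)
- I(X;Y) = H(X) + H(Y) - H(X,Y)

Computing all quantities:
H(X) = 0.2989, H(Y) = 0.4581, H(X,Y) = 0.7537
H(X|Y) = 0.2955, H(Y|X) = 0.4548

Verification:
H(X) - H(X|Y) = 0.2989 - 0.2955 = 0.0033
H(Y) - H(Y|X) = 0.4581 - 0.4548 = 0.0033
H(X) + H(Y) - H(X,Y) = 0.2989 + 0.4581 - 0.7537 = 0.0033

All forms give I(X;Y) = 0.0033 dits. ✓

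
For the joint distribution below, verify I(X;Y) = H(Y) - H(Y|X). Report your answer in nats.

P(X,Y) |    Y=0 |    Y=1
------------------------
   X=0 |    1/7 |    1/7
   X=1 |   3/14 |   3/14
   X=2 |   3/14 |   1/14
I(X;Y) = 0.0271 nats

Mutual information has multiple equivalent forms:
- I(X;Y) = H(X) - H(X|Y)
- I(X;Y) = H(Y) - H(Y|X)
- I(X;Y) = H(X) + H(Y) - H(X,Y)

Computing all quantities:
H(X) = 1.0790, H(Y) = 0.6829, H(X,Y) = 1.7348
H(X|Y) = 1.0519, H(Y|X) = 0.6558

Verification:
H(X) - H(X|Y) = 1.0790 - 1.0519 = 0.0271
H(Y) - H(Y|X) = 0.6829 - 0.6558 = 0.0271
H(X) + H(Y) - H(X,Y) = 1.0790 + 0.6829 - 1.7348 = 0.0271

All forms give I(X;Y) = 0.0271 nats. ✓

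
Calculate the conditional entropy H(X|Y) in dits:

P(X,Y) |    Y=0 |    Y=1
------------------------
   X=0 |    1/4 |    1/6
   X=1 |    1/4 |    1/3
0.2887 dits

Using the chain rule: H(X|Y) = H(X,Y) - H(Y)

First, compute H(X,Y) = 0.5898 dits

Marginal P(Y) = (1/2, 1/2)
H(Y) = 0.3010 dits

H(X|Y) = H(X,Y) - H(Y) = 0.5898 - 0.3010 = 0.2887 dits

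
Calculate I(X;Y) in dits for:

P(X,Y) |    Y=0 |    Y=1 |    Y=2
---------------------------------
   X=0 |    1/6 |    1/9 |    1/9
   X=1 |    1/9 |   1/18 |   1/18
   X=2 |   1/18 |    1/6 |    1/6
0.0249 dits

Mutual information: I(X;Y) = H(X) + H(Y) - H(X,Y)

Marginals:
P(X) = (7/18, 2/9, 7/18), H(X) = 0.4642 dits
P(Y) = (1/3, 1/3, 1/3), H(Y) = 0.4771 dits

Joint entropy: H(X,Y) = 0.9164 dits

I(X;Y) = 0.4642 + 0.4771 - 0.9164 = 0.0249 dits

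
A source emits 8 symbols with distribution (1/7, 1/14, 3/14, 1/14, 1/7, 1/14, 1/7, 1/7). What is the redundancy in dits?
0.0312 dits

Redundancy measures how far a source is from maximum entropy:
R = H_max - H(X)

Maximum entropy for 8 symbols: H_max = log_10(8) = 0.9031 dits
Actual entropy: H(X) = 0.8719 dits
Redundancy: R = 0.9031 - 0.8719 = 0.0312 dits

This redundancy represents potential for compression: the source could be compressed by 0.0312 dits per symbol.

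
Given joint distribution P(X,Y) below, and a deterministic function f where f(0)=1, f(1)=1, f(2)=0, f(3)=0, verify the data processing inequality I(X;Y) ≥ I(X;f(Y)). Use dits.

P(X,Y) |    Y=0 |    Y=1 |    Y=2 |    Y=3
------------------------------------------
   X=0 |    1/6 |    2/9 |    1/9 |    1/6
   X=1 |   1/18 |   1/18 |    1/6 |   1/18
I(X;Y) = 0.0263, I(X;f(Y)) = 0.0122, inequality holds: 0.0263 ≥ 0.0122

Data Processing Inequality: For any Markov chain X → Y → Z, we have I(X;Y) ≥ I(X;Z).

Here Z = f(Y) is a deterministic function of Y, forming X → Y → Z.

Original I(X;Y) = 0.0263 dits

After applying f:
P(X,Z) where Z=f(Y):
- P(X,Z=0) = P(X,Y=2) + P(X,Y=3)
- P(X,Z=1) = P(X,Y=0) + P(X,Y=1)

I(X;Z) = I(X;f(Y)) = 0.0122 dits

Verification: 0.0263 ≥ 0.0122 ✓

Information cannot be created by processing; the function f can only lose information about X.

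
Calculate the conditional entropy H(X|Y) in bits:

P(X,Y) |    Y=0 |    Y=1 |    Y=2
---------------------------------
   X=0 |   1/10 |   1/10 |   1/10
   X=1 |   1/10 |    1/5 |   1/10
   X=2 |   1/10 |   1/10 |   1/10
1.5510 bits

Using the chain rule: H(X|Y) = H(X,Y) - H(Y)

First, compute H(X,Y) = 3.1219 bits

Marginal P(Y) = (3/10, 2/5, 3/10)
H(Y) = 1.5710 bits

H(X|Y) = H(X,Y) - H(Y) = 3.1219 - 1.5710 = 1.5510 bits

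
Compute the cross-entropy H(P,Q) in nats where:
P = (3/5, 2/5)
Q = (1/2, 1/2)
0.6931 nats

Cross-entropy: H(P,Q) = -Σ p(x) log q(x)

Alternatively: H(P,Q) = H(P) + D_KL(P||Q)
H(P) = 0.6730 nats
D_KL(P||Q) = 0.0201 nats

H(P,Q) = 0.6730 + 0.0201 = 0.6931 nats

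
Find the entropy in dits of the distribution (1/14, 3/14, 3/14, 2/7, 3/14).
0.6674 dits

Shannon entropy is H(X) = -Σ p(x) log p(x).

For P = (1/14, 3/14, 3/14, 2/7, 3/14):
H = -1/14 × log_10(1/14) -3/14 × log_10(3/14) -3/14 × log_10(3/14) -2/7 × log_10(2/7) -3/14 × log_10(3/14)
H = 0.6674 dits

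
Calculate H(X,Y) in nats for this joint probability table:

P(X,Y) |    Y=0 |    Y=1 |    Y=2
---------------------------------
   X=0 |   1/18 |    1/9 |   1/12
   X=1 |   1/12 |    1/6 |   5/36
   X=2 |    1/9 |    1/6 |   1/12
2.1415 nats

Joint entropy is H(X,Y) = -Σ_{x,y} p(x,y) log p(x,y).

Summing over all non-zero entries:
H(X,Y) = -[1/18·log_e(1/18) + 1/9·log_e(1/9) + 1/12·log_e(1/12) + 1/12·log_e(1/12) + 1/6·log_e(1/6) + 5/36·log_e(5/36) + 1/9·log_e(1/9) + 1/6·log_e(1/6) + 1/12·log_e(1/12)]
H(X,Y) = 2.1415 nats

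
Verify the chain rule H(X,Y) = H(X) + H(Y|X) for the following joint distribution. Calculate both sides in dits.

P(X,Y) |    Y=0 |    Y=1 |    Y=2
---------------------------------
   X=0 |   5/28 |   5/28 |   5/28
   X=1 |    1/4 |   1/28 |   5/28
H(X,Y) = 0.7366, H(X) = 0.2999, H(Y|X) = 0.4367 (all in dits)

Chain rule: H(X,Y) = H(X) + H(Y|X)

Left side — joint entropy directly:
H(X,Y) = -Σ p(x,y) log p(x,y) = 0.7366 dits

Right side — compute H(Y|X) from the conditional distributions:
P(X) = (15/28, 13/28), so H(X) = 0.2999 dits
H(Y|X) = Σ_x P(X=x) · H(Y|X=x):
  P(Y|X=0) = (1/3, 1/3, 1/3), H(Y|X=0) = 0.4771, weight P(X=0) = 15/28
  P(Y|X=1) = (7/13, 1/13, 5/13), H(Y|X=1) = 0.3901, weight P(X=1) = 13/28
H(Y|X) = 0.4367 dits

H(X) + H(Y|X) = 0.2999 + 0.4367 = 0.7366 dits

Both sides equal 0.7366 dits. ✓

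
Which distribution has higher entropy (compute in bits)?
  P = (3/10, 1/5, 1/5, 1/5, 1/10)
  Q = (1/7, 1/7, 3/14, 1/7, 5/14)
P

Computing entropies in bits:
H(P) = 2.2464
H(Q) = 2.2099

Distribution P has higher entropy.

Intuition: The distribution closer to uniform (more spread out) has higher entropy.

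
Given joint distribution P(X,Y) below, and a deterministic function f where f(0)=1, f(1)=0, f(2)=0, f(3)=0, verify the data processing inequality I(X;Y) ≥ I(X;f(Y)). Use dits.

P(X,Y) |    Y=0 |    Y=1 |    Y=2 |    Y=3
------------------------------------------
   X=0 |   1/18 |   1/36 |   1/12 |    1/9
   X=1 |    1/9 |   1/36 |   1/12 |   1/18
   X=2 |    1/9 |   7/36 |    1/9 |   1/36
I(X;Y) = 0.0520, I(X;f(Y)) = 0.0065, inequality holds: 0.0520 ≥ 0.0065

Data Processing Inequality: For any Markov chain X → Y → Z, we have I(X;Y) ≥ I(X;Z).

Here Z = f(Y) is a deterministic function of Y, forming X → Y → Z.

Original I(X;Y) = 0.0520 dits

After applying f:
P(X,Z) where Z=f(Y):
- P(X,Z=0) = P(X,Y=1) + P(X,Y=2) + P(X,Y=3)
- P(X,Z=1) = P(X,Y=0)

I(X;Z) = I(X;f(Y)) = 0.0065 dits

Verification: 0.0520 ≥ 0.0065 ✓

Information cannot be created by processing; the function f can only lose information about X.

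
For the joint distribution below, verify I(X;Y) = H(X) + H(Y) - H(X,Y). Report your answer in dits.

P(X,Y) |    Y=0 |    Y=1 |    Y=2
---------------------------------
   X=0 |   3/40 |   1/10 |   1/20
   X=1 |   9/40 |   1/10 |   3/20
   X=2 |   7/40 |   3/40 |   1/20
I(X;Y) = 0.0138 dits

Mutual information has multiple equivalent forms:
- I(X;Y) = H(X) - H(X|Y)
- I(X;Y) = H(Y) - H(Y|X)
- I(X;Y) = H(X) + H(Y) - H(X,Y)

Computing all quantities:
H(X) = 0.4562, H(Y) = 0.4583, H(X,Y) = 0.9007
H(X|Y) = 0.4424, H(Y|X) = 0.4445

Verification:
H(X) - H(X|Y) = 0.4562 - 0.4424 = 0.0138
H(Y) - H(Y|X) = 0.4583 - 0.4445 = 0.0138
H(X) + H(Y) - H(X,Y) = 0.4562 + 0.4583 - 0.9007 = 0.0138

All forms give I(X;Y) = 0.0138 dits. ✓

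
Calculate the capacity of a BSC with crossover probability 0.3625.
0.0553 bits

For a binary symmetric channel (BSC) with error probability p:
Capacity C = 1 - H(p) bits per symbol

where H(p) = -p log₂(p) - (1-p) log₂(1-p) is the binary entropy function.

H(0.3625) = 0.9447 bits
C = 1 - 0.9447 = 0.0553 bits per symbol

This means we can reliably transmit up to 0.0553 bits of information per channel use.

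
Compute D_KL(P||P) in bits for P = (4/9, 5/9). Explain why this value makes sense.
0.0000 bits

KL divergence satisfies the Gibbs inequality: D_KL(P||Q) ≥ 0 for all distributions P, Q.

D_KL(P||Q) = Σ p(x) log(p(x)/q(x))
Each term is p(x) × log_2(p(x)/p(x)) = p(x) × log_2(1) = 0, so the sum is 0.
D_KL(P||Q) = 0.0000 bits

When P = Q, the KL divergence is exactly 0, as there is no 'divergence' between identical distributions.

This non-negativity is a fundamental property: relative entropy cannot be negative because it measures how different Q is from P.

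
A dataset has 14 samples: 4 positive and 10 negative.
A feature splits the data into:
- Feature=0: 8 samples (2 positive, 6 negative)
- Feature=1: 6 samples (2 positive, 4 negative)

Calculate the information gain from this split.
0.0060 bits

Information Gain = H(Y) - H(Y|Feature)

Before split:
P(positive) = 4/14 = 0.2857
H(Y) = 0.8631 bits

After split:
Feature=0: H = 0.8113 bits (weight = 8/14)
Feature=1: H = 0.9183 bits (weight = 6/14)
H(Y|Feature) = (8/14)×0.8113 + (6/14)×0.9183 = 0.8571 bits

Information Gain = 0.8631 - 0.8571 = 0.0060 bits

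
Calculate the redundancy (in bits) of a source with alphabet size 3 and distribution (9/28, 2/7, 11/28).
0.0127 bits

Redundancy measures how far a source is from maximum entropy:
R = H_max - H(X)

Maximum entropy for 3 symbols: H_max = log_2(3) = 1.5850 bits
Actual entropy: H(X) = 1.5722 bits
Redundancy: R = 1.5850 - 1.5722 = 0.0127 bits

This redundancy represents potential for compression: the source could be compressed by 0.0127 bits per symbol.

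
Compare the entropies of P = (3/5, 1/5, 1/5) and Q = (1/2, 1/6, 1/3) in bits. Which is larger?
Q

Computing entropies in bits:
H(P) = 1.3710
H(Q) = 1.4591

Distribution Q has higher entropy.

Intuition: The distribution closer to uniform (more spread out) has higher entropy.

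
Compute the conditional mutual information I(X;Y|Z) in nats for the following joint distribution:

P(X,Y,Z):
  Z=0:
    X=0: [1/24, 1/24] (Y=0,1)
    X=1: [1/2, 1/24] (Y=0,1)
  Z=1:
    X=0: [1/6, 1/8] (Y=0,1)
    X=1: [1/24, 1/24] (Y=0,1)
0.0414 nats

Conditional mutual information: I(X;Y|Z) = H(X|Z) + H(Y|Z) - H(X,Y|Z)

H(Z) = 0.6616
H(X,Z) = 1.1056 → H(X|Z) = 0.4441
H(Y,Z) = 1.1646 → H(Y|Z) = 0.5030
H(X,Y,Z) = 1.5672 → H(X,Y|Z) = 0.9057

I(X;Y|Z) = 0.4441 + 0.5030 - 0.9057 = 0.0414 nats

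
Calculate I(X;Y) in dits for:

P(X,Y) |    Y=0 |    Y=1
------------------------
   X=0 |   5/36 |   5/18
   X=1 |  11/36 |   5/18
0.0078 dits

Mutual information: I(X;Y) = H(X) + H(Y) - H(X,Y)

Marginals:
P(X) = (5/12, 7/12), H(X) = 0.2950 dits
P(Y) = (4/9, 5/9), H(Y) = 0.2983 dits

Joint entropy: H(X,Y) = 0.5855 dits

I(X;Y) = 0.2950 + 0.2983 - 0.5855 = 0.0078 dits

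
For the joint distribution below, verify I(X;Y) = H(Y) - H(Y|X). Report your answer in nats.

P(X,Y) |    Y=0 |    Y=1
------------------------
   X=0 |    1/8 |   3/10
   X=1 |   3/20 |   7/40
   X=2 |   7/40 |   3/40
I(X;Y) = 0.0536 nats

Mutual information has multiple equivalent forms:
- I(X;Y) = H(X) - H(X|Y)
- I(X;Y) = H(Y) - H(Y|X)
- I(X;Y) = H(X) + H(Y) - H(X,Y)

Computing all quantities:
H(X) = 1.0755, H(Y) = 0.6881, H(X,Y) = 1.7100
H(X|Y) = 1.0219, H(Y|X) = 0.6345

Verification:
H(X) - H(X|Y) = 1.0755 - 1.0219 = 0.0536
H(Y) - H(Y|X) = 0.6881 - 0.6345 = 0.0536
H(X) + H(Y) - H(X,Y) = 1.0755 + 0.6881 - 1.7100 = 0.0536

All forms give I(X;Y) = 0.0536 nats. ✓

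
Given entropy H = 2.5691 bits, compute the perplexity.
5.9344

Perplexity is 2^H (or exp(H) for natural log).

H = 2.5691 bits
Perplexity = 2^2.5691 = 5.9344

Interpretation: The model's uncertainty is equivalent to choosing uniformly among 5.9 options.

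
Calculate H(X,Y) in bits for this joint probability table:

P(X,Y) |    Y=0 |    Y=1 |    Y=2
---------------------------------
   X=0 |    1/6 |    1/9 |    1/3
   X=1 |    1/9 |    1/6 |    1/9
2.4466 bits

Joint entropy is H(X,Y) = -Σ_{x,y} p(x,y) log p(x,y).

Summing over all non-zero entries:
H(X,Y) = -[1/6·log_2(1/6) + 1/9·log_2(1/9) + 1/3·log_2(1/3) + 1/9·log_2(1/9) + 1/6·log_2(1/6) + 1/9·log_2(1/9)]
H(X,Y) = 2.4466 bits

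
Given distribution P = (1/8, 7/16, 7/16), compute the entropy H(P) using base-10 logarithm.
0.4270 dits

Shannon entropy is H(X) = -Σ p(x) log p(x).

For P = (1/8, 7/16, 7/16):
H = -1/8 × log_10(1/8) -7/16 × log_10(7/16) -7/16 × log_10(7/16)
H = 0.4270 dits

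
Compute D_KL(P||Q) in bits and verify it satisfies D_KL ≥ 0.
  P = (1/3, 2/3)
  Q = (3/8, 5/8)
0.0054 bits

KL divergence satisfies the Gibbs inequality: D_KL(P||Q) ≥ 0 for all distributions P, Q.

D_KL(P||Q) = Σ p(x) log(p(x)/q(x))
Term by term:
  x=0: 1/3 × log_2[(1/3)/(3/8)] = -0.0566
  x=1: 2/3 × log_2[(2/3)/(5/8)] = 0.0621
D_KL(P||Q) = 0.0054 bits

D_KL(P||Q) = 0.0054 ≥ 0 ✓

This non-negativity is a fundamental property: relative entropy cannot be negative because it measures how different Q is from P.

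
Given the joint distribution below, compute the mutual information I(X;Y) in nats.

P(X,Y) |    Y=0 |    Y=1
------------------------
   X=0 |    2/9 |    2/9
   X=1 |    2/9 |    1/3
0.0050 nats

Mutual information: I(X;Y) = H(X) + H(Y) - H(X,Y)

Marginals:
P(X) = (4/9, 5/9), H(X) = 0.6870 nats
P(Y) = (4/9, 5/9), H(Y) = 0.6870 nats

Joint entropy: H(X,Y) = 1.3689 nats

I(X;Y) = 0.6870 + 0.6870 - 1.3689 = 0.0050 nats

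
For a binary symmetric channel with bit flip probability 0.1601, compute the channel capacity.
0.3655 bits

For a binary symmetric channel (BSC) with error probability p:
Capacity C = 1 - H(p) bits per symbol

where H(p) = -p log₂(p) - (1-p) log₂(1-p) is the binary entropy function.

H(0.1601) = 0.6345 bits
C = 1 - 0.6345 = 0.3655 bits per symbol

This means we can reliably transmit up to 0.3655 bits of information per channel use.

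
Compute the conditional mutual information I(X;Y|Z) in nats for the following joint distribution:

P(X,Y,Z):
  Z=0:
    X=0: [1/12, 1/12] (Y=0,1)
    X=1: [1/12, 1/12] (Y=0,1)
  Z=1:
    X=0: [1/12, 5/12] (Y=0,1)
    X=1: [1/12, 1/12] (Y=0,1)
0.0341 nats

Conditional mutual information: I(X;Y|Z) = H(X|Z) + H(Y|Z) - H(X,Y|Z)

H(Z) = 0.6365
H(X,Z) = 1.2425 → H(X|Z) = 0.6059
H(Y,Z) = 1.2425 → H(Y|Z) = 0.6059
H(X,Y,Z) = 1.8143 → H(X,Y|Z) = 1.1778

I(X;Y|Z) = 0.6059 + 0.6059 - 1.1778 = 0.0341 nats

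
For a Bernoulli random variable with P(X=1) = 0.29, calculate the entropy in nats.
0.6022 nats

The binary entropy function is:
H(p) = -p log(p) - (1-p) log(1-p)

H(0.29) = -0.29 × log_e(0.29) - 0.71 × log_e(0.71)
H(0.29) = 0.6022 nats

Note: Binary entropy is maximized at p=0.5 (H=1 bit) and minimized at p=0 or p=1 (H=0).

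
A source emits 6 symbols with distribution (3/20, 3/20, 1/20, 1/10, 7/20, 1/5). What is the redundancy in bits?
0.2211 bits

Redundancy measures how far a source is from maximum entropy:
R = H_max - H(X)

Maximum entropy for 6 symbols: H_max = log_2(6) = 2.5850 bits
Actual entropy: H(X) = 2.3639 bits
Redundancy: R = 2.5850 - 2.3639 = 0.2211 bits

This redundancy represents potential for compression: the source could be compressed by 0.2211 bits per symbol.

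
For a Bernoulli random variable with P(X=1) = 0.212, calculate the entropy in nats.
0.5166 nats

The binary entropy function is:
H(p) = -p log(p) - (1-p) log(1-p)

H(0.212) = -0.212 × log_e(0.212) - 0.788 × log_e(0.788)
H(0.212) = 0.5166 nats

Note: Binary entropy is maximized at p=0.5 (H=1 bit) and minimized at p=0 or p=1 (H=0).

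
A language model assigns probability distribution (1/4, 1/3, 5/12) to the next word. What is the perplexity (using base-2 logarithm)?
2.9375

Perplexity is 2^H (or exp(H) for natural log).

First, H = -Σ p log p = 1.5546 bits
Perplexity = 2^1.5546 = 2.9375

Interpretation: The model's uncertainty is equivalent to choosing uniformly among 2.9 options.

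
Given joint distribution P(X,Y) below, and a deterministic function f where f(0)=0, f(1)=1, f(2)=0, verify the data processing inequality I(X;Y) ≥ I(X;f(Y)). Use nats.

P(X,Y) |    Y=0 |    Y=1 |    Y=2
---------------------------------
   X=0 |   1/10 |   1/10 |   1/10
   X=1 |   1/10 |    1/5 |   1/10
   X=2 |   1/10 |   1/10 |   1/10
I(X;Y) = 0.0138, I(X;f(Y)) = 0.0138, inequality holds: 0.0138 ≥ 0.0138

Data Processing Inequality: For any Markov chain X → Y → Z, we have I(X;Y) ≥ I(X;Z).

Here Z = f(Y) is a deterministic function of Y, forming X → Y → Z.

Original I(X;Y) = 0.0138 nats

After applying f:
P(X,Z) where Z=f(Y):
- P(X,Z=0) = P(X,Y=0) + P(X,Y=2)
- P(X,Z=1) = P(X,Y=1)

I(X;Z) = I(X;f(Y)) = 0.0138 nats

Verification: 0.0138 ≥ 0.0138 ✓

Information cannot be created by processing; the function f can only lose information about X.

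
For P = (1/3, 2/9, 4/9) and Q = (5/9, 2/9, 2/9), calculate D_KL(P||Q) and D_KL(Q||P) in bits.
D_KL(P||Q) = 0.1988, D_KL(Q||P) = 0.1872

KL divergence is not symmetric: D_KL(P||Q) ≠ D_KL(Q||P) in general.

D_KL(P||Q) = 0.1988 bits
D_KL(Q||P) = 0.1872 bits

No, they are not equal!

This asymmetry is why KL divergence is not a true distance metric.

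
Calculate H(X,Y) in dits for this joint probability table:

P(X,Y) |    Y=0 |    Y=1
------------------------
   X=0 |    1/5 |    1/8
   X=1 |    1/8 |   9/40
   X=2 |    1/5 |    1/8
0.7640 dits

Joint entropy is H(X,Y) = -Σ_{x,y} p(x,y) log p(x,y).

Summing over all non-zero entries:
H(X,Y) = -[1/5·log_10(1/5) + 1/8·log_10(1/8) + 1/8·log_10(1/8) + 9/40·log_10(9/40) + 1/5·log_10(1/5) + 1/8·log_10(1/8)]
H(X,Y) = 0.7640 dits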